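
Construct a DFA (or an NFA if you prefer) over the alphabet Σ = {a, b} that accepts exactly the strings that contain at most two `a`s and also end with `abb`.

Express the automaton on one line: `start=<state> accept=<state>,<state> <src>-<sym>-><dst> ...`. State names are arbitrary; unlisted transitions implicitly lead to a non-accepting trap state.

start=S0 accept=S6,S7 S0-a->S1 S0-b->S0 S1-a->S2 S1-b->S3 S2-a->S4 S2-b->S5 S3-a->S2 S3-b->S6 S4-a->S4 S4-b->S4 S5-a->S4 S5-b->S7 S6-a->S2 S6-b->S8 S7-a->S4 S7-b->S4 S8-a->S2 S8-b->S8

Build one automaton per condition and run them in lockstep. The first has 4 states tracking the count of `a`s, saturating at 3; the second has 4 states tracking how much of the suffix `abb` has currently been matched. A product state is a pair (one from each), accepting exactly when both do. After merging equivalent states the machine shrinks.
        a   b  
>  S0   S1  S0 
   S1   S2  S3 
   S2   S4  S5 
   S3   S2  S6 
   S4   S4  S4 
   S5   S4  S7 
 * S6   S2  S8 
 * S7   S4  S4 
   S8   S2  S8 
(> = start, * = accepting)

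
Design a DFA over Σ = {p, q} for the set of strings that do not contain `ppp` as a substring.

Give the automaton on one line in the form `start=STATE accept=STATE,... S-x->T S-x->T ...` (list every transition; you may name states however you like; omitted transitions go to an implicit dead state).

Track partial matches of the forbidden pattern `ppp`. State S3 is a dead state reached once `ppp` has occurred; every other state accepts. S0 means no part of `ppp` is currently matched.
With 4 states:
        p   q  
>* S0   S1  S0 
 * S1   S2  S0 
 * S2   S3  S0 
   S3   S3  S3 
(> = start, * = accepting)

start=S0 accept=S0,S1,S2 S0-p->S1 S0-q->S0 S1-p->S2 S1-q->S0 S2-p->S3 S2-q->S0 S3-p->S3 S3-q->S3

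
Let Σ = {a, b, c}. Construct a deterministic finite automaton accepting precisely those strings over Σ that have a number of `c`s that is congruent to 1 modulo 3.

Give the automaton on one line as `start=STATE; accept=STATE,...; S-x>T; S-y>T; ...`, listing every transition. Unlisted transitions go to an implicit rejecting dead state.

The only thing that matters is how many `c`s have appeared, reduced mod 3. Use one state per residue: S0 for 0, …, S2 for 2. Reading `c` moves to the next residue; anything else stays put. S1 is accepting.
A 3-state machine:
        a   b   c  
>  S0   S0  S0  S1 
 * S1   S1  S1  S2 
   S2   S2  S2  S0 
(> = start, * = accepting)

start=S0; accept=S1; S0-a>S0; S0-b>S0; S0-c>S1; S1-a>S1; S1-b>S1; S1-c>S2; S2-a>S2; S2-b>S2; S2-c>S0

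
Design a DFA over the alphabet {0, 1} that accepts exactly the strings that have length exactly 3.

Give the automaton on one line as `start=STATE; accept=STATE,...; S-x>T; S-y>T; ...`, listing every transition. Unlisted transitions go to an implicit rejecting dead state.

start=q0; accept=q3; q0-0>q1; q0-1>q1; q1-0>q2; q1-1>q2; q2-0>q3; q2-1>q3; q3-0>q4; q3-1>q4; q4-0>q4; q4-1>q4

We only need to distinguish lengths 0, 1, …, 3, and '>3'. Chain q0 → q1 → q2 → q3 → q4 on every symbol, with q4 looping. Accepting states: {q3}.
        0   1  
>  q0   q1  q1 
   q1   q2  q2 
   q2   q3  q3 
 * q3   q4  q4 
   q4   q4  q4 
(> = start, * = accepting)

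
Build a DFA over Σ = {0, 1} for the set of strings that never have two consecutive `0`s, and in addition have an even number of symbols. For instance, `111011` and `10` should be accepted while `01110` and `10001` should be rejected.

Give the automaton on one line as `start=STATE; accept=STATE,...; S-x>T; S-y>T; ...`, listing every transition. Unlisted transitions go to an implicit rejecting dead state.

Run two small machines in parallel and take their product. The first has 3 states tracking partial matches of the forbidden pattern `00`; the second has 2 states tracking the input length modulo 2. A product state is a pair (one from each), accepting exactly when both do. Minimizing collapses redundant product states.
        0   1  
>* q0   q1  q2 
   q1   q3  q0 
   q2   q4  q0 
   q3   q3  q3 
 * q4   q3  q2 
(> = start, * = accepting)

start=q0; accept=q0,q4; q0-0>q1; q0-1>q2; q1-0>q3; q1-1>q0; q2-0>q4; q2-1>q0; q3-0>q3; q3-1>q3; q4-0>q3; q4-1>q2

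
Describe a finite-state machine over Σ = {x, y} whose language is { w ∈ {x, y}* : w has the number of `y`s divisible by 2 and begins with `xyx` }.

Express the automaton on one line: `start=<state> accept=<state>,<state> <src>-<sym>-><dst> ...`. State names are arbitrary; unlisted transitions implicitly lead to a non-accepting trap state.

start=A accept=G A-x->B A-y->C B-x->D B-y->E C-x->C C-y->D D-x->D D-y->C E-x->F E-y->D F-x->F F-y->G G-x->G G-y->F

Build one automaton per condition and run them in lockstep. One (2 states) tracks the count of `y`s modulo 2; the other (5 states) tracks whether the input so far still matches the prefix `xyx`. Each combined state is a pair, one component from each; accept when both components accept.
       x  y 
>  A   B  C 
   B   D  E 
   C   C  D 
   D   D  C 
   E   F  D 
   F   F  G 
 * G   G  F 
(> = start, * = accepting)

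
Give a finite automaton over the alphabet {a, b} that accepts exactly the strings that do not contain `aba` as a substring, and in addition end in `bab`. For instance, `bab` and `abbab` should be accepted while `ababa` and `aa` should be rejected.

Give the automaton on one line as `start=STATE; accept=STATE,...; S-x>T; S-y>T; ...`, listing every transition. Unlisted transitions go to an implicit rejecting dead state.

Handle the two conditions separately and then intersect. One (4 states) tracks partial matches of the forbidden pattern `aba`; the other (4 states) tracks how much of the suffix `bab` has currently been matched. Each combined state is a pair, one component from each; accept when both components accept. After merging equivalent states the machine shrinks.
With 7 states:
        a   b  
>  s0   s1  s2 
   s1   s1  s3 
   s2   s4  s2 
   s3   s5  s2 
   s4   s1  s6 
   s5   s5  s5 
 * s6   s5  s2 
(> = start, * = accepting)

start=s0; accept=s6; s0-a>s1; s0-b>s2; s1-a>s1; s1-b>s3; s2-a>s4; s2-b>s2; s3-a>s5; s3-b>s2; s4-a>s1; s4-b>s6; s5-a>s5; s5-b>s5; s6-a>s5; s6-b>s2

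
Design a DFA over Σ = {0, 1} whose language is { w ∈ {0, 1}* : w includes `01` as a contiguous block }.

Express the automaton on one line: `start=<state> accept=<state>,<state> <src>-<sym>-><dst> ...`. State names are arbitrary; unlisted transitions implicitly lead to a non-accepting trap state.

start=S0 accept=S2 S0-0->S1 S0-1->S0 S1-0->S1 S1-1->S2 S2-0->S2 S2-1->S2

Track how much of `01` has been matched so far: state S0 is no progress, S2 is the absorbing accept state reached once `01` has occurred. Intermediate states record partial matches; on a mismatch, fall back to the longest reusable overlap.
3 states suffice.
        0   1  
>  S0   S1  S0 
   S1   S1  S2 
 * S2   S2  S2 
(> = start, * = accepting)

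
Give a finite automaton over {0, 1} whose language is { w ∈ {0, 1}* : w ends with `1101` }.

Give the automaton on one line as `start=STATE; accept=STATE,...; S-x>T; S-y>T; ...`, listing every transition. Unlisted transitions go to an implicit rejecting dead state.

Let each state record the length of the longest suffix of the input read so far that is also a prefix of `1101`. q1 means the last symbol is `1`; q2 means the last 2 symbols are `11`; q3 means the last 3 symbols are `110`; q4 means the last 4 symbols are `1101`. Accept only at q4, where the string currently ends in `1101`.
A 5-state machine:
        0   1  
>  q0   q0  q1 
   q1   q0  q2 
   q2   q3  q2 
   q3   q0  q4 
 * q4   q0  q2 
(> = start, * = accepting)

start=q0; accept=q4; q0-0>q0; q0-1>q1; q1-0>q0; q1-1>q2; q2-0>q3; q2-1>q2; q3-0>q0; q3-1>q4; q4-0>q0; q4-1>q2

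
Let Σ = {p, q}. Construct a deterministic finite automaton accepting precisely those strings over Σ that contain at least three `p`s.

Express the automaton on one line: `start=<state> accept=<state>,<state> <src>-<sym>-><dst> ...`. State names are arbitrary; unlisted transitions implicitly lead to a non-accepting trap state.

start=A accept=D,E A-p->B A-q->A B-p->C B-q->B C-p->D C-q->C D-p->E D-q->D E-p->E E-q->E

Count `p`s, saturating at 4: states A through D mean 0 through 3 `p`s seen; E means more than 3. Each `p` increments (capped at E); other symbols loop. Accept from {D, E}.
A 5-state machine:
       p  q 
>  A   B  A 
   B   C  B 
   C   D  C 
 * D   E  D 
 * E   E  E 
(> = start, * = accepting)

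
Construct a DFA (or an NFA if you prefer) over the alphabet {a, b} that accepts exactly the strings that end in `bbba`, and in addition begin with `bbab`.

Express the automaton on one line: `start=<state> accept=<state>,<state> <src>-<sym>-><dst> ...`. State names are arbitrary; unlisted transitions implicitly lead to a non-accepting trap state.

start=s0 accept=s13 s0-a->s1 s0-b->s2 s1-a->s1 s1-b->s3 s2-a->s1 s2-b->s4 s3-a->s1 s3-b->s5 s4-a->s6 s4-b->s7 s5-a->s1 s5-b->s7 s6-a->s1 s6-b->s8 s7-a->s9 s7-b->s7 s8-a->s10 s8-b->s11 s9-a->s1 s9-b->s3 s10-a->s10 s10-b->s8 s11-a->s10 s11-b->s12 s12-a->s13 s12-b->s12 s13-a->s10 s13-b->s8

Handle the two conditions separately and then intersect. The first has 5 states tracking how much of the suffix `bbba` has currently been matched; the second has 6 states tracking whether the input so far still matches the prefix `bbab`. A product state is a pair (one from each), accepting exactly when both do.
With 14 states:
          a    b  
>  s0     s1   s2 
   s1     s1   s3 
   s2     s1   s4 
   s3     s1   s5 
   s4     s6   s7 
   s5     s1   s7 
   s6     s1   s8 
   s7     s9   s7 
   s8    s10  s11 
   s9     s1   s3 
   s10   s10   s8 
   s11   s10  s12 
   s12   s13  s12 
 * s13   s10   s8 
(> = start, * = accepting)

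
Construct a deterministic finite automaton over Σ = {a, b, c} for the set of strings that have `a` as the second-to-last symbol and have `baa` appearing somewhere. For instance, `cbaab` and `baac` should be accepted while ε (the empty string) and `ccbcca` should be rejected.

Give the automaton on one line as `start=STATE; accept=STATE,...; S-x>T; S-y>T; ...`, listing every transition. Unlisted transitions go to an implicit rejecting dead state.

Handle the two conditions separately and then intersect. One (13 states) tracks the last 2 symbols read; the other (4 states) tracks whether and how much of `baa` has been seen. Each combined state is a pair, one component from each; accept when both components accept.
          a    b    c  
>  q0     q1   q2   q3 
   q1     q4   q5   q6 
   q2     q7   q8   q9 
   q3    q10  q11  q12 
   q4     q4   q5   q6 
   q5     q7   q8   q9 
   q6    q10  q11  q12 
   q7    q13   q5   q6 
   q8     q7   q8   q9 
   q9    q10  q11  q12 
   q10    q4   q5   q6 
   q11    q7   q8   q9 
   q12   q10  q11  q12 
 * q13   q13  q14  q15 
 * q14   q16  q17  q18 
 * q15   q19  q20  q21 
   q16   q13  q14  q15 
   q17   q16  q17  q18 
   q18   q19  q20  q21 
   q19   q13  q14  q15 
   q20   q16  q17  q18 
   q21   q19  q20  q21 
(> = start, * = accepting)

start=q0; accept=q13,q14,q15; q0-a>q1; q0-b>q2; q0-c>q3; q1-a>q4; q1-b>q5; q1-c>q6; q2-a>q7; q2-b>q8; q2-c>q9; q3-a>q10; q3-b>q11; q3-c>q12; q4-a>q4; q4-b>q5; q4-c>q6; q5-a>q7; q5-b>q8; q5-c>q9; q6-a>q10; q6-b>q11; q6-c>q12; q7-a>q13; q7-b>q5; q7-c>q6; q8-a>q7; q8-b>q8; q8-c>q9; q9-a>q10; q9-b>q11; q9-c>q12; q10-a>q4; q10-b>q5; q10-c>q6; q11-a>q7; q11-b>q8; q11-c>q9; q12-a>q10; q12-b>q11; q12-c>q12; q13-a>q13; q13-b>q14; q13-c>q15; q14-a>q16; q14-b>q17; q14-c>q18; q15-a>q19; q15-b>q20; q15-c>q21; q16-a>q13; q16-b>q14; q16-c>q15; q17-a>q16; q17-b>q17; q17-c>q18; q18-a>q19; q18-b>q20; q18-c>q21; q19-a>q13; q19-b>q14; q19-c>q15; q20-a>q16; q20-b>q17; q20-c>q18; q21-a>q19; q21-b>q20; q21-c>q21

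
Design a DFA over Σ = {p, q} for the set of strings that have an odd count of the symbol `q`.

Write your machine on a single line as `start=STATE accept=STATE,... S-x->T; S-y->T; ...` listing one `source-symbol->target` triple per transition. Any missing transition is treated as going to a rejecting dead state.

start=s0; accept=s1; s0-p->s0; s0-q->s1; s1-p->s1; s1-q->s0

Keep the running count of `q`s modulo 2: each `q` advances along the cycle s0 → s1 → s0 while other symbols loop. Accept at s1.
A 2-state machine:
        p   q  
>  s0   s0  s1 
 * s1   s1  s0 
(> = start, * = accepting)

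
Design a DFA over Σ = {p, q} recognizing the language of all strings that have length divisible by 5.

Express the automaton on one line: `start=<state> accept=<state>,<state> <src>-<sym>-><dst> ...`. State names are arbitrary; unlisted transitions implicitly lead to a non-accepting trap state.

start=s0 accept=s0 s0-p->s1 s0-q->s1 s1-p->s2 s1-q->s2 s2-p->s3 s2-q->s3 s3-p->s4 s3-q->s4 s4-p->s0 s4-q->s0

Only the length mod 5 matters, so use a 5-cycle: from any state, every input symbol moves to the next state, wrapping s4 back to s0. Mark s0 accepting.
With 5 states:
        p   q  
>* s0   s1  s1 
   s1   s2  s2 
   s2   s3  s3 
   s3   s4  s4 
   s4   s0  s0 
(> = start, * = accepting)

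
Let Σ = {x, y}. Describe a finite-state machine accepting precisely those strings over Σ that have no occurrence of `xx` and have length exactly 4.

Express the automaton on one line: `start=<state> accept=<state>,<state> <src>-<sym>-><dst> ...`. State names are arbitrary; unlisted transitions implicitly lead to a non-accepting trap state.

start=q0 accept=q8 q0-x->q1 q0-y->q2 q1-x->q3 q1-y->q4 q2-x->q5 q2-y->q4 q3-x->q3 q3-y->q3 q4-x->q6 q4-y->q7 q5-x->q3 q5-y->q7 q6-x->q3 q6-y->q8 q7-x->q8 q7-y->q8 q8-x->q3 q8-y->q3

Handle the two conditions separately and then intersect. The first has 3 states tracking partial matches of the forbidden pattern `xx`; the second has 6 states tracking the input length, saturating at 5. A product state is a pair (one from each), accepting exactly when both do. After merging equivalent states the machine shrinks.
With 9 states:
        x   y  
>  q0   q1  q2 
   q1   q3  q4 
   q2   q5  q4 
   q3   q3  q3 
   q4   q6  q7 
   q5   q3  q7 
   q6   q3  q8 
   q7   q8  q8 
 * q8   q3  q3 
(> = start, * = accepting)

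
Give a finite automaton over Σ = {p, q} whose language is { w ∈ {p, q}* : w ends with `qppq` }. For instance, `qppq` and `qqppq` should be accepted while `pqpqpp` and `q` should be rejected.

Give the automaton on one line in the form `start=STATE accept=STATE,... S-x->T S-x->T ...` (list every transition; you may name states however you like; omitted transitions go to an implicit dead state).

start=s0 accept=s4 s0-p->s0 s0-q->s1 s1-p->s2 s1-q->s1 s2-p->s3 s2-q->s1 s3-p->s0 s3-q->s4 s4-p->s2 s4-q->s1

Remember how much of `qppq` the current input suffix matches. State s0 means no match yet; s1 means the last symbol is `q`; s2 means the last 2 symbols are `qp`; s3 means the last 3 symbols are `qpp`; s4 means the last 4 symbols are `qppq`. Only s4 accepts. On a mismatch, fall back to the longest proper suffix that is still a prefix of `qppq`.
5 states suffice.
        p   q  
>  s0   s0  s1 
   s1   s2  s1 
   s2   s3  s1 
   s3   s0  s4 
 * s4   s2  s1 
(> = start, * = accepting)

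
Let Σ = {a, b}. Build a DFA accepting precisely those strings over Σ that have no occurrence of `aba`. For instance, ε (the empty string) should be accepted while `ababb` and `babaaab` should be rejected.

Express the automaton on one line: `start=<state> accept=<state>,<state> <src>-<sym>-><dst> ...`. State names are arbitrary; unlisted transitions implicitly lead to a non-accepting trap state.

start=S0 accept=S0,S1,S2 S0-a->S1 S0-b->S0 S1-a->S1 S1-b->S2 S2-a->S3 S2-b->S0 S3-a->S3 S3-b->S3

This is the complement of 'contains `aba`'. Use the same substring-matching states — S0 through S3 holding how much of `aba` has just been matched — but flip the accepting set: everything except the trap S3 accepts.
With 4 states:
        a   b  
>* S0   S1  S0 
 * S1   S1  S2 
 * S2   S3  S0 
   S3   S3  S3 
(> = start, * = accepting)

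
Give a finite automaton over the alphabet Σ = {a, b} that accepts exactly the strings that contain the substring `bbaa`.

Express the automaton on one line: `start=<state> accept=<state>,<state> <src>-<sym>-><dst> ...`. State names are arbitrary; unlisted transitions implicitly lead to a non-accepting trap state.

start=q0 accept=q4 q0-a->q0 q0-b->q1 q1-a->q0 q1-b->q2 q2-a->q3 q2-b->q2 q3-a->q4 q3-b->q1 q4-a->q4 q4-b->q4

States q0..q3 record the length of the longest prefix of `bbaa` that matches the current input suffix. Reaching q4 means `bbaa` has been seen, and we stay there forever. Accept from q4.
A 5-state machine:
        a   b  
>  q0   q0  q1 
   q1   q0  q2 
   q2   q3  q2 
   q3   q4  q1 
 * q4   q4  q4 
(> = start, * = accepting)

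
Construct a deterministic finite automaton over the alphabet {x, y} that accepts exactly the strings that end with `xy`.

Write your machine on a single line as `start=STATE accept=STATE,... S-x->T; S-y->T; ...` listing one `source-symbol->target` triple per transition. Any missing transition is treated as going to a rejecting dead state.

start=S0; accept=S2; S0-x->S1; S0-y->S0; S1-x->S1; S1-y->S2; S2-x->S1; S2-y->S0

Let each state record the length of the longest suffix of the input read so far that is also a prefix of `xy`. S1 means the last symbol is `x`; S2 means the last 2 symbols are `xy`. Accept only at S2, where the string currently ends in `xy`.
        x   y  
>  S0   S1  S0 
   S1   S1  S2 
 * S2   S1  S0 
(> = start, * = accepting)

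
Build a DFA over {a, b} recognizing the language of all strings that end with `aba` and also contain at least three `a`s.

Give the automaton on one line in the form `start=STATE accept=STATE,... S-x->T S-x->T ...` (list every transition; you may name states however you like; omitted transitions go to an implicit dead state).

start=S0 accept=S4 S0-a->S1 S0-b->S0 S1-a->S2 S1-b->S1 S2-a->S2 S2-b->S3 S3-a->S4 S3-b->S1 S4-a->S2 S4-b->S3

Build one automaton per condition and run them in lockstep. The first has 4 states tracking how much of the suffix `aba` has currently been matched; the second has 5 states tracking the count of `a`s, saturating at 4. A product state is a pair (one from each), accepting exactly when both do. After merging equivalent states the machine shrinks.
With 5 states:
        a   b  
>  S0   S1  S0 
   S1   S2  S1 
   S2   S2  S3 
   S3   S4  S1 
 * S4   S2  S3 
(> = start, * = accepting)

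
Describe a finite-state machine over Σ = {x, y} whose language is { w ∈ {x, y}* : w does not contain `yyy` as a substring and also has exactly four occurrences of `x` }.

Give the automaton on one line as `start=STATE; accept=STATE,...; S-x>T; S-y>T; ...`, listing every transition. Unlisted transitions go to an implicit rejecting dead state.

start=S0; accept=S10,S15,S19; S0-x>S1; S0-y>S2; S1-x>S3; S1-y>S4; S2-x>S1; S2-y>S5; S3-x>S6; S3-y>S7; S4-x>S3; S4-y>S8; S5-x>S1; S5-y>S9; S6-x>S10; S6-y>S11; S7-x>S6; S7-y>S12; S8-x>S3; S8-y>S13; S9-x>S13; S9-y>S9; S10-x>S14; S10-y>S15; S11-x>S10; S11-y>S16; S12-x>S6; S12-y>S17; S13-x>S17; S13-y>S13; S14-x>S14; S14-y>S18; S15-x>S14; S15-y>S19; S16-x>S10; S16-y>S20; S17-x>S20; S17-y>S17; S18-x>S14; S18-y>S21; S19-x>S14; S19-y>S22; S20-x>S22; S20-y>S20; S21-x>S14; S21-y>S23; S22-x>S23; S22-y>S22; S23-x>S23; S23-y>S23

Build one automaton per condition and run them in lockstep. The first has 4 states tracking partial matches of the forbidden pattern `yyy`; the second has 6 states tracking the count of `x`s, saturating at 5. A product state is a pair (one from each), accepting exactly when both do.
With 24 states:
          x    y  
>  S0     S1   S2 
   S1     S3   S4 
   S2     S1   S5 
   S3     S6   S7 
   S4     S3   S8 
   S5     S1   S9 
   S6    S10  S11 
   S7     S6  S12 
   S8     S3  S13 
   S9    S13   S9 
 * S10   S14  S15 
   S11   S10  S16 
   S12    S6  S17 
   S13   S17  S13 
   S14   S14  S18 
 * S15   S14  S19 
   S16   S10  S20 
   S17   S20  S17 
   S18   S14  S21 
 * S19   S14  S22 
   S20   S22  S20 
   S21   S14  S23 
   S22   S23  S22 
   S23   S23  S23 
(> = start, * = accepting)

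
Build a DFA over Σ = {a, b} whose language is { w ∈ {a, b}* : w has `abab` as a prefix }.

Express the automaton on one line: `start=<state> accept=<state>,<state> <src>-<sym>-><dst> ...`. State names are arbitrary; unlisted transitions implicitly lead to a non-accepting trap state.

Check the first 4 symbols one by one: q0 through q3 record how many have matched `abab` so far; any wrong symbol goes to the dead state q5. After all 4 match we enter the accepting sink q4.
6 states suffice.
        a   b  
>  q0   q1  q5 
   q1   q5  q2 
   q2   q3  q5 
   q3   q5  q4 
 * q4   q4  q4 
   q5   q5  q5 
(> = start, * = accepting)

start=q0 accept=q4 q0-a->q1 q0-b->q5 q1-a->q5 q1-b->q2 q2-a->q3 q2-b->q5 q3-a->q5 q3-b->q4 q4-a->q4 q4-b->q4 q5-a->q5 q5-b->q5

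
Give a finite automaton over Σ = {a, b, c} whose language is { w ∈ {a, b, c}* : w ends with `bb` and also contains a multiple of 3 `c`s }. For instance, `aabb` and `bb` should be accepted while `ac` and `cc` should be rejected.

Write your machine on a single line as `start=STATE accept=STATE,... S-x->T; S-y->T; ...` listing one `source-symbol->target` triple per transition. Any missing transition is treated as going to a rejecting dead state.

Run two small machines in parallel and take their product. The first has 3 states tracking how much of the suffix `bb` has currently been matched; the second has 3 states tracking the count of `c`s modulo 3. A product state is a pair (one from each), accepting exactly when both do.
A 9-state machine:
        a   b   c  
>  S0   S0  S1  S2 
   S1   S0  S3  S2 
   S2   S2  S4  S5 
 * S3   S0  S3  S2 
   S4   S2  S6  S5 
   S5   S5  S7  S0 
   S6   S2  S6  S5 
   S7   S5  S8  S0 
   S8   S5  S8  S0 
(> = start, * = accepting)

start=S0; accept=S3; S0-a->S0; S0-b->S1; S0-c->S2; S1-a->S0; S1-b->S3; S1-c->S2; S2-a->S2; S2-b->S4; S2-c->S5; S3-a->S0; S3-b->S3; S3-c->S2; S4-a->S2; S4-b->S6; S4-c->S5; S5-a->S5; S5-b->S7; S5-c->S0; S6-a->S2; S6-b->S6; S6-c->S5; S7-a->S5; S7-b->S8; S7-c->S0; S8-a->S5; S8-b->S8; S8-c->S0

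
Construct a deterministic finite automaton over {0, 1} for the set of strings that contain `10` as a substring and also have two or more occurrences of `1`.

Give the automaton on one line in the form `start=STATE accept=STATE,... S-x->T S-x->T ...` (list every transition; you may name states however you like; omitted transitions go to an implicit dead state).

start=s0 accept=s4,s6 s0-0->s0 s0-1->s1 s1-0->s2 s1-1->s3 s2-0->s2 s2-1->s4 s3-0->s4 s3-1->s5 s4-0->s4 s4-1->s6 s5-0->s6 s5-1->s5 s6-0->s6 s6-1->s6

Run two small machines in parallel and take their product. The first has 3 states tracking whether and how much of `10` has been seen; the second has 4 states tracking the count of `1`s, saturating at 3. A product state is a pair (one from each), accepting exactly when both do.
        0   1  
>  s0   s0  s1 
   s1   s2  s3 
   s2   s2  s4 
   s3   s4  s5 
 * s4   s4  s6 
   s5   s6  s5 
 * s6   s6  s6 
(> = start, * = accepting)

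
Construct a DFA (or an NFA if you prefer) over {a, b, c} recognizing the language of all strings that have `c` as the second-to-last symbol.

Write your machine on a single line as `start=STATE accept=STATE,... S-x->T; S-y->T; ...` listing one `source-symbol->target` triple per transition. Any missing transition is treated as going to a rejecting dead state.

start=s0; accept=s10,s11,s12; s0-a->s1; s0-b->s2; s0-c->s3; s1-a->s4; s1-b->s5; s1-c->s6; s2-a->s7; s2-b->s8; s2-c->s9; s3-a->s10; s3-b->s11; s3-c->s12; s4-a->s4; s4-b->s5; s4-c->s6; s5-a->s7; s5-b->s8; s5-c->s9; s6-a->s10; s6-b->s11; s6-c->s12; s7-a->s4; s7-b->s5; s7-c->s6; s8-a->s7; s8-b->s8; s8-c->s9; s9-a->s10; s9-b->s11; s9-c->s12; s10-a->s4; s10-b->s5; s10-c->s6; s11-a->s7; s11-b->s8; s11-c->s9; s12-a->s10; s12-b->s11; s12-c->s12

Because acceptance depends on a position counted from the end, the machine has to buffer the most recent 2 symbols. Make each state the string of the last up-to-2 symbols read; on input `x` shift the window left and append `x`. Accept when the buffered window has length 2 and begins with `c`.
          a    b    c  
>  s0     s1   s2   s3 
   s1     s4   s5   s6 
   s2     s7   s8   s9 
   s3    s10  s11  s12 
   s4     s4   s5   s6 
   s5     s7   s8   s9 
   s6    s10  s11  s12 
   s7     s4   s5   s6 
   s8     s7   s8   s9 
   s9    s10  s11  s12 
 * s10    s4   s5   s6 
 * s11    s7   s8   s9 
 * s12   s10  s11  s12 
(> = start, * = accepting)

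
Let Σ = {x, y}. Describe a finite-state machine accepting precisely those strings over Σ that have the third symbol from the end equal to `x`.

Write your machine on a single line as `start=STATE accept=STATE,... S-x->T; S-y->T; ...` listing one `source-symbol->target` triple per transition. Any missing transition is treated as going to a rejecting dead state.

Because acceptance depends on a position counted from the end, the machine has to buffer the most recent 3 symbols. Make each state the string of the last up-to-3 symbols read; on input `x` shift the window left and append `x`. Accept when the buffered window has length 3 and begins with `x`.
15 states suffice.
          x    y  
>  q0     q1   q2 
   q1     q3   q4 
   q2     q5   q6 
   q3     q7   q8 
   q4     q9  q10 
   q5    q11  q12 
   q6    q13  q14 
 * q7     q7   q8 
 * q8     q9  q10 
 * q9    q11  q12 
 * q10   q13  q14 
   q11    q7   q8 
   q12    q9  q10 
   q13   q11  q12 
   q14   q13  q14 
(> = start, * = accepting)

start=q0; accept=q7,q8,q9,q10; q0-x->q1; q0-y->q2; q1-x->q3; q1-y->q4; q2-x->q5; q2-y->q6; q3-x->q7; q3-y->q8; q4-x->q9; q4-y->q10; q5-x->q11; q5-y->q12; q6-x->q13; q6-y->q14; q7-x->q7; q7-y->q8; q8-x->q9; q8-y->q10; q9-x->q11; q9-y->q12; q10-x->q13; q10-y->q14; q11-x->q7; q11-y->q8; q12-x->q9; q12-y->q10; q13-x->q11; q13-y->q12; q14-x->q13; q14-y->q14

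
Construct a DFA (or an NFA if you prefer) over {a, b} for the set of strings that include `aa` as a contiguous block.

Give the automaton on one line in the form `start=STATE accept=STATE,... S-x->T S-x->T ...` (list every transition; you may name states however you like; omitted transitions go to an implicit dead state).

start=S0 accept=S2 S0-a->S1 S0-b->S0 S1-a->S2 S1-b->S0 S2-a->S2 S2-b->S2

Track how much of `aa` has been matched so far: state S0 is no progress, S2 is the absorbing accept state reached once `aa` has occurred. Intermediate states record partial matches; on a mismatch, fall back to the longest reusable overlap.
A 3-state machine:
        a   b  
>  S0   S1  S0 
   S1   S2  S0 
 * S2   S2  S2 
(> = start, * = accepting)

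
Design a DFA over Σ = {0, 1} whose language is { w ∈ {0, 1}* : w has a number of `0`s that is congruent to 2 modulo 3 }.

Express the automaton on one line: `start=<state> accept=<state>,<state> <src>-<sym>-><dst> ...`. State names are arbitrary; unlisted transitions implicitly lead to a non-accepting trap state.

Keep the running count of `0`s modulo 3: each `0` advances along the cycle q0 → q1 → q2 → q0 while other symbols loop. Accept at q2.
With 3 states:
        0   1  
>  q0   q1  q0 
   q1   q2  q1 
 * q2   q0  q2 
(> = start, * = accepting)

start=q0 accept=q2 q0-0->q1 q0-1->q0 q1-0->q2 q1-1->q1 q2-0->q0 q2-1->q2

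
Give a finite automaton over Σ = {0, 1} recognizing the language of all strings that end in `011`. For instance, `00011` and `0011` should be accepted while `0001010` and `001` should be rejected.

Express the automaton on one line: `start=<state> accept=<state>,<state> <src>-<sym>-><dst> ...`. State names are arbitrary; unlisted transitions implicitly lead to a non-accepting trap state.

start=q0 accept=q3 q0-0->q1 q0-1->q0 q1-0->q1 q1-1->q2 q2-0->q1 q2-1->q3 q3-0->q1 q3-1->q0

Remember how much of `011` the current input suffix matches. State q0 means no match yet; q1 means the last symbol is `0`; q2 means the last 2 symbols are `01`; q3 means the last 3 symbols are `011`. Only q3 accepts. On a mismatch, fall back to the longest proper suffix that is still a prefix of `011`.
A 4-state machine:
        0   1  
>  q0   q1  q0 
   q1   q1  q2 
   q2   q1  q3 
 * q3   q1  q0 
(> = start, * = accepting)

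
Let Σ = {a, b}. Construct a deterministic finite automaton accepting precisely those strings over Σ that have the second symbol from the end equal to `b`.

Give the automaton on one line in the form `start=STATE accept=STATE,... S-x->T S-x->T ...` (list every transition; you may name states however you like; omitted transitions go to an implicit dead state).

start=q0 accept=q5,q6 q0-a->q1 q0-b->q2 q1-a->q3 q1-b->q4 q2-a->q5 q2-b->q6 q3-a->q3 q3-b->q4 q4-a->q5 q4-b->q6 q5-a->q3 q5-b->q4 q6-a->q5 q6-b->q6

Because acceptance depends on a position counted from the end, the machine has to buffer the most recent 2 symbols. Make each state the string of the last up-to-2 symbols read; on input `x` shift the window left and append `x`. Accept when the buffered window has length 2 and begins with `b`.
With 7 states:
        a   b  
>  q0   q1  q2 
   q1   q3  q4 
   q2   q5  q6 
   q3   q3  q4 
   q4   q5  q6 
 * q5   q3  q4 
 * q6   q5  q6 
(> = start, * = accepting)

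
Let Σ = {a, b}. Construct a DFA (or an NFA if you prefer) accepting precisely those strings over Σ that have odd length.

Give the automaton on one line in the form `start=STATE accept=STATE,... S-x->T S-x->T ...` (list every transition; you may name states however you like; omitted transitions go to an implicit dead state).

start=s0 accept=s1 s0-a->s1 s0-b->s1 s1-a->s0 s1-b->s0

Only the length mod 2 matters, so use a 2-cycle: from any state, every input symbol moves to the next state, wrapping s1 back to s0. Mark s1 accepting.
A 2-state machine:
        a   b  
>  s0   s1  s1 
 * s1   s0  s0 
(> = start, * = accepting)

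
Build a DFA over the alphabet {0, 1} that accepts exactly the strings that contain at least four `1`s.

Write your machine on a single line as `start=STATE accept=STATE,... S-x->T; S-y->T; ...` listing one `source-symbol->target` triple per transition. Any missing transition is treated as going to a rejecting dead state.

Count `1`s, saturating at 5: states q0 through q4 mean 0 through 4 `1`s seen; q5 means more than 4. Each `1` increments (capped at q5); other symbols loop. Accept from {q4, q5}.
        0   1  
>  q0   q0  q1 
   q1   q1  q2 
   q2   q2  q3 
   q3   q3  q4 
 * q4   q4  q5 
 * q5   q5  q5 
(> = start, * = accepting)

start=q0; accept=q4,q5; q0-0->q0; q0-1->q1; q1-0->q1; q1-1->q2; q2-0->q2; q2-1->q3; q3-0->q3; q3-1->q4; q4-0->q4; q4-1->q5; q5-0->q5; q5-1->q5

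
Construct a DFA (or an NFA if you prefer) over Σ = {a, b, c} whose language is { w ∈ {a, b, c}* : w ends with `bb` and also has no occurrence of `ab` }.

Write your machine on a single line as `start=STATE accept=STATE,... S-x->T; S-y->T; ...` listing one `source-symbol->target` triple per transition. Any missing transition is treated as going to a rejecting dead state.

Run two small machines in parallel and take their product. The first has 3 states tracking how much of the suffix `bb` has currently been matched; the second has 3 states tracking partial matches of the forbidden pattern `ab`. A product state is a pair (one from each), accepting exactly when both do. Equivalent product states are then merged.
        a   b   c  
>  S0   S1  S2  S0 
   S1   S1  S3  S0 
   S2   S1  S4  S0 
   S3   S3  S3  S3 
 * S4   S1  S4  S0 
(> = start, * = accepting)

start=S0; accept=S4; S0-a->S1; S0-b->S2; S0-c->S0; S1-a->S1; S1-b->S3; S1-c->S0; S2-a->S1; S2-b->S4; S2-c->S0; S3-a->S3; S3-b->S3; S3-c->S3; S4-a->S1; S4-b->S4; S4-c->S0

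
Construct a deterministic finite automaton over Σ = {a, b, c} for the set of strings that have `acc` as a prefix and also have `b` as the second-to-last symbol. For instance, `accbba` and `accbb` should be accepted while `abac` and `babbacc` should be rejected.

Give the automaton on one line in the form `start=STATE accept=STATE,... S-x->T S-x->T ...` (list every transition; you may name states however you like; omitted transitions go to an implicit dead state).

start=q0 accept=q20,q21,q22 q0-a->q1 q0-b->q2 q0-c->q3 q1-a->q4 q1-b->q5 q1-c->q6 q2-a->q7 q2-b->q8 q2-c->q9 q3-a->q10 q3-b->q11 q3-c->q12 q4-a->q4 q4-b->q5 q4-c->q13 q5-a->q7 q5-b->q8 q5-c->q9 q6-a->q10 q6-b->q11 q6-c->q14 q7-a->q4 q7-b->q5 q7-c->q13 q8-a->q7 q8-b->q8 q8-c->q9 q9-a->q10 q9-b->q11 q9-c->q12 q10-a->q4 q10-b->q5 q10-c->q13 q11-a->q7 q11-b->q8 q11-c->q9 q12-a->q10 q12-b->q11 q12-c->q12 q13-a->q10 q13-b->q11 q13-c->q12 q14-a->q15 q14-b->q16 q14-c->q14 q15-a->q17 q15-b->q18 q15-c->q19 q16-a->q20 q16-b->q21 q16-c->q22 q17-a->q17 q17-b->q18 q17-c->q19 q18-a->q20 q18-b->q21 q18-c->q22 q19-a->q15 q19-b->q16 q19-c->q14 q20-a->q17 q20-b->q18 q20-c->q19 q21-a->q20 q21-b->q21 q21-c->q22 q22-a->q15 q22-b->q16 q22-c->q14

Run two small machines in parallel and take their product. The first has 5 states tracking whether the input so far still matches the prefix `acc`; the second has 13 states tracking the last 2 symbols read. A product state is a pair (one from each), accepting exactly when both do.
23 states suffice.
          a    b    c  
>  q0     q1   q2   q3 
   q1     q4   q5   q6 
   q2     q7   q8   q9 
   q3    q10  q11  q12 
   q4     q4   q5  q13 
   q5     q7   q8   q9 
   q6    q10  q11  q14 
   q7     q4   q5  q13 
   q8     q7   q8   q9 
   q9    q10  q11  q12 
   q10    q4   q5  q13 
   q11    q7   q8   q9 
   q12   q10  q11  q12 
   q13   q10  q11  q12 
   q14   q15  q16  q14 
   q15   q17  q18  q19 
   q16   q20  q21  q22 
   q17   q17  q18  q19 
   q18   q20  q21  q22 
   q19   q15  q16  q14 
 * q20   q17  q18  q19 
 * q21   q20  q21  q22 
 * q22   q15  q16  q14 
(> = start, * = accepting)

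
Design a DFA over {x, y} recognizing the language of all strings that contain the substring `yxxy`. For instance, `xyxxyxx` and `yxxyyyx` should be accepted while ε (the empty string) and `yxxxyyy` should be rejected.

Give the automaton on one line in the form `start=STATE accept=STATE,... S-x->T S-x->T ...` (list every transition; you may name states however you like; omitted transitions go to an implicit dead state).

Track how much of `yxxy` has been matched so far: state s0 is no progress, s4 is the absorbing accept state reached once `yxxy` has occurred. Intermediate states record partial matches; on a mismatch, fall back to the longest reusable overlap.
5 states suffice.
        x   y  
>  s0   s0  s1 
   s1   s2  s1 
   s2   s3  s1 
   s3   s0  s4 
 * s4   s4  s4 
(> = start, * = accepting)

start=s0 accept=s4 s0-x->s0 s0-y->s1 s1-x->s2 s1-y->s1 s2-x->s3 s2-y->s1 s3-x->s0 s3-y->s4 s4-x->s4 s4-y->s4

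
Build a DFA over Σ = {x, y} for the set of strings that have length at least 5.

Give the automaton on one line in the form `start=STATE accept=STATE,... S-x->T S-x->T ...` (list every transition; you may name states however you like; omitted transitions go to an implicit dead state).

Count input length up to 6: every symbol moves from q0 toward q6, which means 'more than 5' and absorbs. Accept from {q5, q6}.
A 7-state machine:
        x   y  
>  q0   q1  q1 
   q1   q2  q2 
   q2   q3  q3 
   q3   q4  q4 
   q4   q5  q5 
 * q5   q6  q6 
 * q6   q6  q6 
(> = start, * = accepting)

start=q0 accept=q5,q6 q0-x->q1 q0-y->q1 q1-x->q2 q1-y->q2 q2-x->q3 q2-y->q3 q3-x->q4 q3-y->q4 q4-x->q5 q4-y->q5 q5-x->q6 q5-y->q6 q6-x->q6 q6-y->q6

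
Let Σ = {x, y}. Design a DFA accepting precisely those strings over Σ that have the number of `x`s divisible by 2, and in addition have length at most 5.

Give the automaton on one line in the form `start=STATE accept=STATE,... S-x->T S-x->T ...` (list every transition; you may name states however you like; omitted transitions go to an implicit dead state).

Build one automaton per condition and run them in lockstep. One (2 states) tracks the count of `x`s modulo 2; the other (7 states) tracks the input length, saturating at 6. Each combined state is a pair, one component from each; accept when both components accept. After merging equivalent states the machine shrinks.
          x    y  
>* S0     S1   S2 
   S1     S3   S4 
 * S2     S4   S3 
 * S3     S5   S6 
   S4     S6   S5 
   S5     S7   S8 
 * S6     S8   S7 
 * S7     S9  S10 
   S8    S10   S9 
   S9     S9   S9 
 * S10    S9   S9 
(> = start, * = accepting)

start=S0 accept=S0,S2,S3,S6,S7,S10 S0-x->S1 S0-y->S2 S1-x->S3 S1-y->S4 S2-x->S4 S2-y->S3 S3-x->S5 S3-y->S6 S4-x->S6 S4-y->S5 S5-x->S7 S5-y->S8 S6-x->S8 S6-y->S7 S7-x->S9 S7-y->S10 S8-x->S10 S8-y->S9 S9-x->S9 S9-y->S9 S10-x->S9 S10-y->S9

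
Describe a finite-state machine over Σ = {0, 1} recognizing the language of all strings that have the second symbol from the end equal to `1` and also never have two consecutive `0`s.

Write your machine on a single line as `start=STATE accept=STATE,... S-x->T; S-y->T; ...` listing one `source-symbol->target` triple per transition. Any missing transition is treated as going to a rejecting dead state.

start=s0; accept=s4,s5; s0-0->s1; s0-1->s2; s1-0->s3; s1-1->s2; s2-0->s4; s2-1->s5; s3-0->s3; s3-1->s3; s4-0->s3; s4-1->s2; s5-0->s4; s5-1->s5

Build one automaton per condition and run them in lockstep. The first has 7 states tracking the last 2 symbols read; the second has 3 states tracking partial matches of the forbidden pattern `00`. A product state is a pair (one from each), accepting exactly when both do. Equivalent product states are then merged.
With 6 states:
        0   1  
>  s0   s1  s2 
   s1   s3  s2 
   s2   s4  s5 
   s3   s3  s3 
 * s4   s3  s2 
 * s5   s4  s5 
(> = start, * = accepting)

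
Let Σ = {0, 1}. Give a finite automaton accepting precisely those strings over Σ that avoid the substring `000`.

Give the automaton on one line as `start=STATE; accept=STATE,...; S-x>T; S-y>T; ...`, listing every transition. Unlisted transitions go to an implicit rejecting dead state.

start=s0; accept=s0,s1,s2; s0-0>s1; s0-1>s0; s1-0>s2; s1-1>s0; s2-0>s3; s2-1>s0; s3-0>s3; s3-1>s3

Track partial matches of the forbidden pattern `000`. State s3 is a dead state reached once `000` has occurred; every other state accepts. s0 means no part of `000` is currently matched.
4 states suffice.
        0   1  
>* s0   s1  s0 
 * s1   s2  s0 
 * s2   s3  s0 
   s3   s3  s3 
(> = start, * = accepting)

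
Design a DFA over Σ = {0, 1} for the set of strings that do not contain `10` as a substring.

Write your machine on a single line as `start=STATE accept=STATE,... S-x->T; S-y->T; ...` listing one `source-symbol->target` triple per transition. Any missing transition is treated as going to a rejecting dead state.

start=S0; accept=S0,S1; S0-0->S0; S0-1->S1; S1-0->S2; S1-1->S1; S2-0->S2; S2-1->S2

Track partial matches of the forbidden pattern `10`. State S2 is a dead state reached once `10` has occurred; every other state accepts. S0 means no part of `10` is currently matched.
        0   1  
>* S0   S0  S1 
 * S1   S2  S1 
   S2   S2  S2 
(> = start, * = accepting)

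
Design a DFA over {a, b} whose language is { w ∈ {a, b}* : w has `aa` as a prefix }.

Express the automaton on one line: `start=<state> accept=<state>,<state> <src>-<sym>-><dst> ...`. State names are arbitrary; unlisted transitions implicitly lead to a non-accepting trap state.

Check the first 2 symbols one by one: S0 through S1 record how many have matched `aa` so far; any wrong symbol goes to the dead state S3. After all 2 match we enter the accepting sink S2.
4 states suffice.
        a   b  
>  S0   S1  S3 
   S1   S2  S3 
 * S2   S2  S2 
   S3   S3  S3 
(> = start, * = accepting)

start=S0 accept=S2 S0-a->S1 S0-b->S3 S1-a->S2 S1-b->S3 S2-a->S2 S2-b->S2 S3-a->S3 S3-b->S3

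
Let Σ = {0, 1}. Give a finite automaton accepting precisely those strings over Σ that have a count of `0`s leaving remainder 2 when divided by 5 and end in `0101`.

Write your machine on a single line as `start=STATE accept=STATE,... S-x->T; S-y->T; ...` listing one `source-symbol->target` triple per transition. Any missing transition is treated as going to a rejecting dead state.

start=q0; accept=q8; q0-0->q1; q0-1->q0; q1-0->q2; q1-1->q3; q2-0->q4; q2-1->q2; q3-0->q5; q3-1->q6; q4-0->q7; q4-1->q4; q5-0->q4; q5-1->q8; q6-0->q2; q6-1->q6; q7-0->q0; q7-1->q7; q8-0->q4; q8-1->q2

Build one automaton per condition and run them in lockstep. The first has 5 states tracking the count of `0`s modulo 5; the second has 5 states tracking how much of the suffix `0101` has currently been matched. A product state is a pair (one from each), accepting exactly when both do. Minimizing collapses redundant product states.
A 9-state machine:
        0   1  
>  q0   q1  q0 
   q1   q2  q3 
   q2   q4  q2 
   q3   q5  q6 
   q4   q7  q4 
   q5   q4  q8 
   q6   q2  q6 
   q7   q0  q7 
 * q8   q4  q2 
(> = start, * = accepting)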